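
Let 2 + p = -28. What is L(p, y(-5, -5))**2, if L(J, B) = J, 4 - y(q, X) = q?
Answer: 900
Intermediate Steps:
p = -30 (p = -2 - 28 = -30)
y(q, X) = 4 - q
L(p, y(-5, -5))**2 = (-30)**2 = 900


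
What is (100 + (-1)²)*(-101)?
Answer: -10201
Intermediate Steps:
(100 + (-1)²)*(-101) = (100 + 1)*(-101) = 101*(-101) = -10201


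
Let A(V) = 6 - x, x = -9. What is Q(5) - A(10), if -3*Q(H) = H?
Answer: -50/3 ≈ -16.667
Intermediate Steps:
Q(H) = -H/3
A(V) = 15 (A(V) = 6 - 1*(-9) = 6 + 9 = 15)
Q(5) - A(10) = -1/3*5 - 1*15 = -5/3 - 15 = -50/3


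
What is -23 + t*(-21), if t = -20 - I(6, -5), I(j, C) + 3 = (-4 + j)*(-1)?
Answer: 292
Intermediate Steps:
I(j, C) = 1 - j (I(j, C) = -3 + (-4 + j)*(-1) = -3 + (4 - j) = 1 - j)
t = -15 (t = -20 - (1 - 1*6) = -20 - (1 - 6) = -20 - 1*(-5) = -20 + 5 = -15)
-23 + t*(-21) = -23 - 15*(-21) = -23 + 315 = 292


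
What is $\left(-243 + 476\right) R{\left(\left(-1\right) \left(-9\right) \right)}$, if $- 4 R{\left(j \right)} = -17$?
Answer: $\frac{3961}{4} \approx 990.25$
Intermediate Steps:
$R{\left(j \right)} = \frac{17}{4}$ ($R{\left(j \right)} = \left(- \frac{1}{4}\right) \left(-17\right) = \frac{17}{4}$)
$\left(-243 + 476\right) R{\left(\left(-1\right) \left(-9\right) \right)} = \left(-243 + 476\right) \frac{17}{4} = 233 \cdot \frac{17}{4} = \frac{3961}{4}$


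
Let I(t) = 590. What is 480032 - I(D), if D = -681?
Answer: 479442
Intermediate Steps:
480032 - I(D) = 480032 - 1*590 = 480032 - 590 = 479442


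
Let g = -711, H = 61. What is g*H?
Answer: -43371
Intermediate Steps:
g*H = -711*61 = -43371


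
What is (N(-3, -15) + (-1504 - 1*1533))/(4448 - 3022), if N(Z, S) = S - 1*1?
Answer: -3053/1426 ≈ -2.1410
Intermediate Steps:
N(Z, S) = -1 + S (N(Z, S) = S - 1 = -1 + S)
(N(-3, -15) + (-1504 - 1*1533))/(4448 - 3022) = ((-1 - 15) + (-1504 - 1*1533))/(4448 - 3022) = (-16 + (-1504 - 1533))/1426 = (-16 - 3037)*(1/1426) = -3053*1/1426 = -3053/1426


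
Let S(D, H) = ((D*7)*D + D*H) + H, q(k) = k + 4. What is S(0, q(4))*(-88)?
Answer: -704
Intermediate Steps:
q(k) = 4 + k
S(D, H) = H + 7*D² + D*H (S(D, H) = ((7*D)*D + D*H) + H = (7*D² + D*H) + H = H + 7*D² + D*H)
S(0, q(4))*(-88) = ((4 + 4) + 7*0² + 0*(4 + 4))*(-88) = (8 + 7*0 + 0*8)*(-88) = (8 + 0 + 0)*(-88) = 8*(-88) = -704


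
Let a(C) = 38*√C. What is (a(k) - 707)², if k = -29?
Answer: 457973 - 53732*I*√29 ≈ 4.5797e+5 - 2.8936e+5*I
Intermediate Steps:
(a(k) - 707)² = (38*√(-29) - 707)² = (38*(I*√29) - 707)² = (38*I*√29 - 707)² = (-707 + 38*I*√29)²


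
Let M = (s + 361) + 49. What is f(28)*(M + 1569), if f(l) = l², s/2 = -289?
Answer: 1098384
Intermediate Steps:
s = -578 (s = 2*(-289) = -578)
M = -168 (M = (-578 + 361) + 49 = -217 + 49 = -168)
f(28)*(M + 1569) = 28²*(-168 + 1569) = 784*1401 = 1098384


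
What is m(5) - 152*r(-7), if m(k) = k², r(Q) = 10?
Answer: -1495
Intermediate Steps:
m(5) - 152*r(-7) = 5² - 152*10 = 25 - 1520 = -1495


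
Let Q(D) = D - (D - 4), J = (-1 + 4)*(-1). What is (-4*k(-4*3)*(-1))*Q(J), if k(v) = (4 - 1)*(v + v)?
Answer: -1152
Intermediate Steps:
k(v) = 6*v (k(v) = 3*(2*v) = 6*v)
J = -3 (J = 3*(-1) = -3)
Q(D) = 4 (Q(D) = D - (-4 + D) = D + (4 - D) = 4)
(-4*k(-4*3)*(-1))*Q(J) = (-24*(-4*3)*(-1))*4 = (-24*(-12)*(-1))*4 = (-4*(-72)*(-1))*4 = (288*(-1))*4 = -288*4 = -1152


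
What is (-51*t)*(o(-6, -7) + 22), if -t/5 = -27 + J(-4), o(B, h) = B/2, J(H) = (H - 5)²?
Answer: 261630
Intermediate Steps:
J(H) = (-5 + H)²
o(B, h) = B/2 (o(B, h) = B*(½) = B/2)
t = -270 (t = -5*(-27 + (-5 - 4)²) = -5*(-27 + (-9)²) = -5*(-27 + 81) = -5*54 = -270)
(-51*t)*(o(-6, -7) + 22) = (-51*(-270))*((½)*(-6) + 22) = 13770*(-3 + 22) = 13770*19 = 261630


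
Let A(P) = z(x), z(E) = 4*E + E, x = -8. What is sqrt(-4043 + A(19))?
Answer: I*sqrt(4083) ≈ 63.898*I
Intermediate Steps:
z(E) = 5*E
A(P) = -40 (A(P) = 5*(-8) = -40)
sqrt(-4043 + A(19)) = sqrt(-4043 - 40) = sqrt(-4083) = I*sqrt(4083)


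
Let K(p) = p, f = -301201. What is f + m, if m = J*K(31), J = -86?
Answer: -303867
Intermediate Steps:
m = -2666 (m = -86*31 = -2666)
f + m = -301201 - 2666 = -303867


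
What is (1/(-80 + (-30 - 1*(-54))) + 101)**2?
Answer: 31979025/3136 ≈ 10197.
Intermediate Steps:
(1/(-80 + (-30 - 1*(-54))) + 101)**2 = (1/(-80 + (-30 + 54)) + 101)**2 = (1/(-80 + 24) + 101)**2 = (1/(-56) + 101)**2 = (-1/56 + 101)**2 = (5655/56)**2 = 31979025/3136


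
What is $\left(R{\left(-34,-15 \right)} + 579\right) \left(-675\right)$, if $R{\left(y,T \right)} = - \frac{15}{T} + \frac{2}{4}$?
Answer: $- \frac{783675}{2} \approx -3.9184 \cdot 10^{5}$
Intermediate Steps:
$R{\left(y,T \right)} = \frac{1}{2} - \frac{15}{T}$ ($R{\left(y,T \right)} = - \frac{15}{T} + 2 \cdot \frac{1}{4} = - \frac{15}{T} + \frac{1}{2} = \frac{1}{2} - \frac{15}{T}$)
$\left(R{\left(-34,-15 \right)} + 579\right) \left(-675\right) = \left(\frac{-30 - 15}{2 \left(-15\right)} + 579\right) \left(-675\right) = \left(\frac{1}{2} \left(- \frac{1}{15}\right) \left(-45\right) + 579\right) \left(-675\right) = \left(\frac{3}{2} + 579\right) \left(-675\right) = \frac{1161}{2} \left(-675\right) = - \frac{783675}{2}$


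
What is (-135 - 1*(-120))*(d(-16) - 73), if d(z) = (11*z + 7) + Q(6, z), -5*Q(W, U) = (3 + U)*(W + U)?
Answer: 4020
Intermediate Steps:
Q(W, U) = -(3 + U)*(U + W)/5 (Q(W, U) = -(3 + U)*(W + U)/5 = -(3 + U)*(U + W)/5)
d(z) = 17/5 - z²/5 + 46*z/5 (d(z) = (11*z + 7) + (-3*z/5 - ⅗*6 - z²/5 - ⅕*z*6) = (7 + 11*z) + (-3*z/5 - 18/5 - z²/5 - 6*z/5) = (7 + 11*z) + (-18/5 - 9*z/5 - z²/5) = 17/5 - z²/5 + 46*z/5)
(-135 - 1*(-120))*(d(-16) - 73) = (-135 - 1*(-120))*((17/5 - ⅕*(-16)² + (46/5)*(-16)) - 73) = (-135 + 120)*((17/5 - ⅕*256 - 736/5) - 73) = -15*((17/5 - 256/5 - 736/5) - 73) = -15*(-195 - 73) = -15*(-268) = 4020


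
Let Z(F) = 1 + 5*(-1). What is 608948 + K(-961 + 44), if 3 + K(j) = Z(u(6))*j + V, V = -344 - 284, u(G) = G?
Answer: 611985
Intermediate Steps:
V = -628
Z(F) = -4 (Z(F) = 1 - 5 = -4)
K(j) = -631 - 4*j (K(j) = -3 + (-4*j - 628) = -3 + (-628 - 4*j) = -631 - 4*j)
608948 + K(-961 + 44) = 608948 + (-631 - 4*(-961 + 44)) = 608948 + (-631 - 4*(-917)) = 608948 + (-631 + 3668) = 608948 + 3037 = 611985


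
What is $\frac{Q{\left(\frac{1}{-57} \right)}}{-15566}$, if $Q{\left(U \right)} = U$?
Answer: $\frac{1}{887262} \approx 1.1271 \cdot 10^{-6}$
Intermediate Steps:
$\frac{Q{\left(\frac{1}{-57} \right)}}{-15566} = \frac{1}{\left(-57\right) \left(-15566\right)} = \left(- \frac{1}{57}\right) \left(- \frac{1}{15566}\right) = \frac{1}{887262}$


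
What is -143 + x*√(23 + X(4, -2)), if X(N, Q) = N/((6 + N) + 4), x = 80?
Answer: -143 + 80*√1141/7 ≈ 243.04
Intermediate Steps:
X(N, Q) = N/(10 + N)
-143 + x*√(23 + X(4, -2)) = -143 + 80*√(23 + 4/(10 + 4)) = -143 + 80*√(23 + 4/14) = -143 + 80*√(23 + 4*(1/14)) = -143 + 80*√(23 + 2/7) = -143 + 80*√(163/7) = -143 + 80*(√1141/7) = -143 + 80*√1141/7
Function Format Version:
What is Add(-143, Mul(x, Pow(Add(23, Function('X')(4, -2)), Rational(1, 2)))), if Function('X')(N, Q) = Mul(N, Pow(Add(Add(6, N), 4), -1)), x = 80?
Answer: Add(-143, Mul(Rational(80, 7), Pow(1141, Rational(1, 2)))) ≈ 243.04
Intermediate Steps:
Function('X')(N, Q) = Mul(N, Pow(Add(10, N), -1))
Add(-143, Mul(x, Pow(Add(23, Function('X')(4, -2)), Rational(1, 2)))) = Add(-143, Mul(80, Pow(Add(23, Mul(4, Pow(Add(10, 4), -1))), Rational(1, 2)))) = Add(-143, Mul(80, Pow(Add(23, Mul(4, Pow(14, -1))), Rational(1, 2)))) = Add(-143, Mul(80, Pow(Add(23, Mul(4, Rational(1, 14))), Rational(1, 2)))) = Add(-143, Mul(80, Pow(Add(23, Rational(2, 7)), Rational(1, 2)))) = Add(-143, Mul(80, Pow(Rational(163, 7), Rational(1, 2)))) = Add(-143, Mul(80, Mul(Rational(1, 7), Pow(1141, Rational(1, 2))))) = Add(-143, Mul(Rational(80, 7), Pow(1141, Rational(1, 2))))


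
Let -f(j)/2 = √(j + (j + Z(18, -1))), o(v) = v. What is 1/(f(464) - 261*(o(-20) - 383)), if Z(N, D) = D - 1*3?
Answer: 35061/3687819931 + 4*√231/11063459793 ≈ 9.5127e-6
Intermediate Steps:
Z(N, D) = -3 + D (Z(N, D) = D - 3 = -3 + D)
f(j) = -2*√(-4 + 2*j) (f(j) = -2*√(j + (j + (-3 - 1))) = -2*√(j + (j - 4)) = -2*√(j + (-4 + j)) = -2*√(-4 + 2*j))
1/(f(464) - 261*(o(-20) - 383)) = 1/(-2*√(-4 + 2*464) - 261*(-20 - 383)) = 1/(-2*√(-4 + 928) - 261*(-403)) = 1/(-4*√231 + 105183) = 1/(105183 - 4*√231)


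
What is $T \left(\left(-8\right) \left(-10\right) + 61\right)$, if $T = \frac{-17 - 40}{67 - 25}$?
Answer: $- \frac{2679}{14} \approx -191.36$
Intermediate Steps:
$T = - \frac{19}{14}$ ($T = - \frac{57}{42} = \left(-57\right) \frac{1}{42} = - \frac{19}{14} \approx -1.3571$)
$T \left(\left(-8\right) \left(-10\right) + 61\right) = - \frac{19 \left(\left(-8\right) \left(-10\right) + 61\right)}{14} = - \frac{19 \left(80 + 61\right)}{14} = \left(- \frac{19}{14}\right) 141 = - \frac{2679}{14}$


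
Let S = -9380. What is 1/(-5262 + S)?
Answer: -1/14642 ≈ -6.8297e-5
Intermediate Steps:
1/(-5262 + S) = 1/(-5262 - 9380) = 1/(-14642) = -1/14642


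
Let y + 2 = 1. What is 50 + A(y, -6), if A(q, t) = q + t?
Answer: 43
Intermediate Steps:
y = -1 (y = -2 + 1 = -1)
50 + A(y, -6) = 50 + (-1 - 6) = 50 - 7 = 43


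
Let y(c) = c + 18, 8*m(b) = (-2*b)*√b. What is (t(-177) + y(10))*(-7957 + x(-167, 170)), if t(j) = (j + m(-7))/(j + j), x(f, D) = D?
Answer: -443859/2 + 54509*I*√7/1416 ≈ -2.2193e+5 + 101.85*I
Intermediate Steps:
m(b) = -b^(3/2)/4 (m(b) = ((-2*b)*√b)/8 = (-2*b^(3/2))/8 = -b^(3/2)/4)
t(j) = (j + 7*I*√7/4)/(2*j) (t(j) = (j - (-7)*I*√7/4)/(j + j) = (j - (-7)*I*√7/4)/((2*j)) = (j + 7*I*√7/4)*(1/(2*j)) = (j + 7*I*√7/4)/(2*j))
y(c) = 18 + c
(t(-177) + y(10))*(-7957 + x(-167, 170)) = ((⅛)*(4*(-177) + 7*I*√7)/(-177) + (18 + 10))*(-7957 + 170) = ((⅛)*(-1/177)*(-708 + 7*I*√7) + 28)*(-7787) = ((½ - 7*I*√7/1416) + 28)*(-7787) = (57/2 - 7*I*√7/1416)*(-7787) = -443859/2 + 54509*I*√7/1416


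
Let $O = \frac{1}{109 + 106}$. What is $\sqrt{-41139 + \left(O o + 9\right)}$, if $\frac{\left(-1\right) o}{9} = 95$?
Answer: $\frac{3 i \sqrt{8450747}}{43} \approx 202.82 i$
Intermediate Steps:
$O = \frac{1}{215} \approx 0.0046512$
$o = -855$ ($o = \left(-9\right) 95 = -855$)
$\sqrt{-41139 + \left(O o + 9\right)} = \sqrt{-41139 + \left(\frac{1}{215} \left(-855\right) + 9\right)} = \sqrt{-41139 + \left(- \frac{171}{43} + 9\right)} = \sqrt{-41139 + \frac{216}{43}} = \sqrt{- \frac{1768761}{43}} = \frac{3 i \sqrt{8450747}}{43}$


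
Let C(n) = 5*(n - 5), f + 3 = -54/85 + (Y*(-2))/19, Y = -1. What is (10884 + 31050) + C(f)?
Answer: 13530906/323 ≈ 41891.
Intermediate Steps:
f = -5701/1615 (f = -3 + (-54/85 - 1*(-2)/19) = -3 + (-54*1/85 + 2*(1/19)) = -3 + (-54/85 + 2/19) = -3 - 856/1615 = -5701/1615 ≈ -3.5300)
C(n) = -25 + 5*n (C(n) = 5*(-5 + n) = -25 + 5*n)
(10884 + 31050) + C(f) = (10884 + 31050) + (-25 + 5*(-5701/1615)) = 41934 + (-25 - 5701/323) = 41934 - 13776/323 = 13530906/323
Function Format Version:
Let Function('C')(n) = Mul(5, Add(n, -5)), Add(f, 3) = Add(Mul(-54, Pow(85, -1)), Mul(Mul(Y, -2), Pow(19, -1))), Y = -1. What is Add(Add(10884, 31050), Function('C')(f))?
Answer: Rational(13530906, 323) ≈ 41891.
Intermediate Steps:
f = Rational(-5701, 1615) (f = Add(-3, Add(Mul(-54, Pow(85, -1)), Mul(Mul(-1, -2), Pow(19, -1)))) = Add(-3, Add(Mul(-54, Rational(1, 85)), Mul(2, Rational(1, 19)))) = Add(-3, Add(Rational(-54, 85), Rational(2, 19))) = Add(-3, Rational(-856, 1615)) = Rational(-5701, 1615) ≈ -3.5300)
Function('C')(n) = Add(-25, Mul(5, n)) (Function('C')(n) = Mul(5, Add(-5, n)) = Add(-25, Mul(5, n)))
Add(Add(10884, 31050), Function('C')(f)) = Add(Add(10884, 31050), Add(-25, Mul(5, Rational(-5701, 1615)))) = Add(41934, Add(-25, Rational(-5701, 323))) = Add(41934, Rational(-13776, 323)) = Rational(13530906, 323)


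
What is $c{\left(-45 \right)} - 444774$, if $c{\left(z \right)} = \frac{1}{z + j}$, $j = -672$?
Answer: $- \frac{318902959}{717} \approx -4.4477 \cdot 10^{5}$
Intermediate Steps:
$c{\left(z \right)} = \frac{1}{-672 + z}$ ($c{\left(z \right)} = \frac{1}{z - 672} = \frac{1}{-672 + z}$)
$c{\left(-45 \right)} - 444774 = \frac{1}{-672 - 45} - 444774 = \frac{1}{-717} - 444774 = - \frac{1}{717} - 444774 = - \frac{318902959}{717}$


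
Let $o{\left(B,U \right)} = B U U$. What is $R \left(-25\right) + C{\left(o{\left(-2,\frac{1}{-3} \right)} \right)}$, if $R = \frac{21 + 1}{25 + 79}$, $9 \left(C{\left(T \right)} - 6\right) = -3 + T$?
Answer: $\frac{1489}{4212} \approx 0.35351$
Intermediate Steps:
$o{\left(B,U \right)} = B U^{2}$
$C{\left(T \right)} = \frac{17}{3} + \frac{T}{9}$ ($C{\left(T \right)} = 6 + \frac{-3 + T}{9} = 6 + \left(- \frac{1}{3} + \frac{T}{9}\right) = \frac{17}{3} + \frac{T}{9}$)
$R = \frac{11}{52}$ ($R = \frac{22}{104} = 22 \cdot \frac{1}{104} = \frac{11}{52} \approx 0.21154$)
$R \left(-25\right) + C{\left(o{\left(-2,\frac{1}{-3} \right)} \right)} = \frac{11}{52} \left(-25\right) + \left(\frac{17}{3} + \frac{\left(-2\right) \left(\frac{1}{-3}\right)^{2}}{9}\right) = - \frac{275}{52} + \left(\frac{17}{3} + \frac{\left(-2\right) \left(- \frac{1}{3}\right)^{2}}{9}\right) = - \frac{275}{52} + \left(\frac{17}{3} + \frac{\left(-2\right) \frac{1}{9}}{9}\right) = - \frac{275}{52} + \left(\frac{17}{3} + \frac{1}{9} \left(- \frac{2}{9}\right)\right) = - \frac{275}{52} + \left(\frac{17}{3} - \frac{2}{81}\right) = - \frac{275}{52} + \frac{457}{81} = \frac{1489}{4212}$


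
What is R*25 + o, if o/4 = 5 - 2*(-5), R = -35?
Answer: -815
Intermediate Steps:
o = 60 (o = 4*(5 - 2*(-5)) = 4*(5 + 10) = 4*15 = 60)
R*25 + o = -35*25 + 60 = -875 + 60 = -815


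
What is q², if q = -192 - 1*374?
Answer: 320356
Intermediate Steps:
q = -566 (q = -192 - 374 = -566)
q² = (-566)² = 320356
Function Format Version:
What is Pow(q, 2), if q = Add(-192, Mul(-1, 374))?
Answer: 320356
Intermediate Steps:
q = -566 (q = Add(-192, -374) = -566)
Pow(q, 2) = Pow(-566, 2) = 320356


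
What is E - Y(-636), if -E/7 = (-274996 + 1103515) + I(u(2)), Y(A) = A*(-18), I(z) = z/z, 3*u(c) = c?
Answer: -5811088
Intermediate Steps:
u(c) = c/3
I(z) = 1
Y(A) = -18*A
E = -5799640 (E = -7*((-274996 + 1103515) + 1) = -7*(828519 + 1) = -7*828520 = -5799640)
E - Y(-636) = -5799640 - (-18)*(-636) = -5799640 - 1*11448 = -5799640 - 11448 = -5811088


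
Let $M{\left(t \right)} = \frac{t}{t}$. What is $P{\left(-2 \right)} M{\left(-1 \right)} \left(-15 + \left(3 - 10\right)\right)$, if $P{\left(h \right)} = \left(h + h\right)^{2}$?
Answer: $-352$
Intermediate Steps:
$M{\left(t \right)} = 1$
$P{\left(h \right)} = 4 h^{2}$ ($P{\left(h \right)} = \left(2 h\right)^{2} = 4 h^{2}$)
$P{\left(-2 \right)} M{\left(-1 \right)} \left(-15 + \left(3 - 10\right)\right) = 4 \left(-2\right)^{2} \cdot 1 \left(-15 + \left(3 - 10\right)\right) = 4 \cdot 4 \cdot 1 \left(-15 + \left(3 - 10\right)\right) = 16 \cdot 1 \left(-15 - 7\right) = 16 \left(-22\right) = -352$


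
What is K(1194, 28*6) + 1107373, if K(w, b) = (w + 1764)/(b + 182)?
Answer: 193791754/175 ≈ 1.1074e+6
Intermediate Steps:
K(w, b) = (1764 + w)/(182 + b)
K(1194, 28*6) + 1107373 = (1764 + 1194)/(182 + 28*6) + 1107373 = 2958/(182 + 168) + 1107373 = 2958/350 + 1107373 = (1/350)*2958 + 1107373 = 1479/175 + 1107373 = 193791754/175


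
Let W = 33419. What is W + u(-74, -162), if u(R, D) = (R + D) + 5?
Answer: 33188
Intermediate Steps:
u(R, D) = 5 + D + R (u(R, D) = (D + R) + 5 = 5 + D + R)
W + u(-74, -162) = 33419 + (5 - 162 - 74) = 33419 - 231 = 33188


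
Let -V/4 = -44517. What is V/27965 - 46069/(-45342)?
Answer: 9362278841/1267989030 ≈ 7.3836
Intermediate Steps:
V = 178068 (V = -4*(-44517) = 178068)
V/27965 - 46069/(-45342) = 178068/27965 - 46069/(-45342) = 178068*(1/27965) - 46069*(-1/45342) = 178068/27965 + 46069/45342 = 9362278841/1267989030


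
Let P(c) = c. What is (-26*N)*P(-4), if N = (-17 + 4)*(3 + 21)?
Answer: -32448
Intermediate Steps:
N = -312 (N = -13*24 = -312)
(-26*N)*P(-4) = -26*(-312)*(-4) = 8112*(-4) = -32448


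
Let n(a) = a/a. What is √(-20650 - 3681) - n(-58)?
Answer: -1 + I*√24331 ≈ -1.0 + 155.98*I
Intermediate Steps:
n(a) = 1
√(-20650 - 3681) - n(-58) = √(-20650 - 3681) - 1*1 = √(-24331) - 1 = I*√24331 - 1 = -1 + I*√24331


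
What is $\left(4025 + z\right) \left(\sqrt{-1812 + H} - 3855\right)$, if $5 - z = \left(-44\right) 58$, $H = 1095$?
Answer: $-25373610 + 6582 i \sqrt{717} \approx -2.5374 \cdot 10^{7} + 1.7625 \cdot 10^{5} i$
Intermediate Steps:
$z = 2557$ ($z = 5 - \left(-44\right) 58 = 5 - -2552 = 5 + 2552 = 2557$)
$\left(4025 + z\right) \left(\sqrt{-1812 + H} - 3855\right) = \left(4025 + 2557\right) \left(\sqrt{-1812 + 1095} - 3855\right) = 6582 \left(\sqrt{-717} - 3855\right) = 6582 \left(i \sqrt{717} - 3855\right) = 6582 \left(-3855 + i \sqrt{717}\right) = -25373610 + 6582 i \sqrt{717}$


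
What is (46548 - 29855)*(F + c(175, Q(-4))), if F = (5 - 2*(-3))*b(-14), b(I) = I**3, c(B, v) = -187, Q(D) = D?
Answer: -506983103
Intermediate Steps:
F = -30184 (F = (5 - 2*(-3))*(-14)**3 = (5 + 6)*(-2744) = 11*(-2744) = -30184)
(46548 - 29855)*(F + c(175, Q(-4))) = (46548 - 29855)*(-30184 - 187) = 16693*(-30371) = -506983103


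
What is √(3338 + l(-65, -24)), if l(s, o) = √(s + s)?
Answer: √(3338 + I*√130) ≈ 57.776 + 0.09867*I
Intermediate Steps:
l(s, o) = √2*√s (l(s, o) = √(2*s) = √2*√s)
√(3338 + l(-65, -24)) = √(3338 + √2*√(-65)) = √(3338 + √2*(I*√65)) = √(3338 + I*√130)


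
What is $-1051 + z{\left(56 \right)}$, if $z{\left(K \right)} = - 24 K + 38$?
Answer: $-2357$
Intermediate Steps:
$z{\left(K \right)} = 38 - 24 K$
$-1051 + z{\left(56 \right)} = -1051 + \left(38 - 1344\right) = -1051 - 1306 = -2357$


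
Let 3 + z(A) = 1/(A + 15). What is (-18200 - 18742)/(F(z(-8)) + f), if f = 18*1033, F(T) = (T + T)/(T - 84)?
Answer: -59736/30067 ≈ -1.9868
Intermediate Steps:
z(A) = -3 + 1/(15 + A) (z(A) = -3 + 1/(A + 15) = -3 + 1/(15 + A))
F(T) = 2*T/(-84 + T) (F(T) = (2*T)/(-84 + T) = 2*T/(-84 + T))
f = 18594
(-18200 - 18742)/(F(z(-8)) + f) = (-18200 - 18742)/(2*((-44 - 3*(-8))/(15 - 8))/(-84 + (-44 - 3*(-8))/(15 - 8)) + 18594) = -36942/(2*((-44 + 24)/7)/(-84 + (-44 + 24)/7) + 18594) = -36942/(2*((⅐)*(-20))/(-84 + (⅐)*(-20)) + 18594) = -36942/(2*(-20/7)/(-84 - 20/7) + 18594) = -36942/(2*(-20/7)/(-608/7) + 18594) = -36942/(2*(-20/7)*(-7/608) + 18594) = -36942/(5/76 + 18594) = -36942/1413149/76 = -36942*76/1413149 = -59736/30067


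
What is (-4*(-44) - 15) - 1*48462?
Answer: -48301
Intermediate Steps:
(-4*(-44) - 15) - 1*48462 = (176 - 15) - 48462 = 161 - 48462 = -48301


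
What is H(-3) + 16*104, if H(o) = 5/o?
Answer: 4987/3 ≈ 1662.3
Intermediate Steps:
H(-3) + 16*104 = 5/(-3) + 16*104 = 5*(-⅓) + 1664 = -5/3 + 1664 = 4987/3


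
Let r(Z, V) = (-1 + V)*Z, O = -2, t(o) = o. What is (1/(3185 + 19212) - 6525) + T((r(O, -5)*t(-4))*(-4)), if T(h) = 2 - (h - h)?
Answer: -146095630/22397 ≈ -6523.0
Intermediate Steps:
r(Z, V) = Z*(-1 + V)
T(h) = 2 (T(h) = 2 - 1*0 = 2 + 0 = 2)
(1/(3185 + 19212) - 6525) + T((r(O, -5)*t(-4))*(-4)) = (1/(3185 + 19212) - 6525) + 2 = (1/22397 - 6525) + 2 = -146140424/22397 + 2 = -146095630/22397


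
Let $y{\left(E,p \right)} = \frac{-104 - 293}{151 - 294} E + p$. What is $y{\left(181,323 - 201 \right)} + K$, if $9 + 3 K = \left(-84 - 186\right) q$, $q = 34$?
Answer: $- \frac{348706}{143} \approx -2438.5$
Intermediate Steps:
$K = -3063$ ($K = -3 + \frac{\left(-84 - 186\right) 34}{3} = -3 + \frac{\left(-270\right) 34}{3} = -3 + \frac{1}{3} \left(-9180\right) = -3 - 3060 = -3063$)
$y{\left(E,p \right)} = p + \frac{397 E}{143}$ ($y{\left(E,p \right)} = - \frac{397}{-143} E + p = \left(-397\right) \left(- \frac{1}{143}\right) E + p = \frac{397 E}{143} + p = p + \frac{397 E}{143}$)
$y{\left(181,323 - 201 \right)} + K = \left(\left(323 - 201\right) + \frac{397}{143} \cdot 181\right) - 3063 = \left(122 + \frac{71857}{143}\right) - 3063 = \frac{89303}{143} - 3063 = - \frac{348706}{143}$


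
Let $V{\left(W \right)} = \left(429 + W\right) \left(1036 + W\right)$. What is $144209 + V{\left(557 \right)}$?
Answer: $1714907$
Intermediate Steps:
$144209 + V{\left(557 \right)} = 144209 + \left(444444 + 557^{2} + 1465 \cdot 557\right) = 144209 + \left(444444 + 310249 + 816005\right) = 144209 + 1570698 = 1714907$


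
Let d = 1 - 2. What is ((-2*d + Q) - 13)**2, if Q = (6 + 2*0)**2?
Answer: 625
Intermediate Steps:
d = -1
Q = 36 (Q = (6 + 0)**2 = 6**2 = 36)
((-2*d + Q) - 13)**2 = ((-2*(-1) + 36) - 13)**2 = ((2 + 36) - 13)**2 = (38 - 13)**2 = 25**2 = 625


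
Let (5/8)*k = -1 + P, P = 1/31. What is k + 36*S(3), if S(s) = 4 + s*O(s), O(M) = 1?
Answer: 7764/31 ≈ 250.45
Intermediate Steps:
S(s) = 4 + s (S(s) = 4 + s*1 = 4 + s)
P = 1/31 ≈ 0.032258
k = -48/31 (k = 8*(-1 + 1/31)/5 = (8/5)*(-30/31) = -48/31 ≈ -1.5484)
k + 36*S(3) = -48/31 + 36*(4 + 3) = -48/31 + 36*7 = -48/31 + 252 = 7764/31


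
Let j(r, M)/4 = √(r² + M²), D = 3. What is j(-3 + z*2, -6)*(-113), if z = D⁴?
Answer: -1356*√2813 ≈ -71919.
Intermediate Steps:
z = 81 (z = 3⁴ = 81)
j(r, M) = 4*√(M² + r²) (j(r, M) = 4*√(r² + M²) = 4*√(M² + r²))
j(-3 + z*2, -6)*(-113) = (4*√((-6)² + (-3 + 81*2)²))*(-113) = (4*√(36 + (-3 + 162)²))*(-113) = (4*√(36 + 159²))*(-113) = (4*√(36 + 25281))*(-113) = (4*√25317)*(-113) = (4*(3*√2813))*(-113) = (12*√2813)*(-113) = -1356*√2813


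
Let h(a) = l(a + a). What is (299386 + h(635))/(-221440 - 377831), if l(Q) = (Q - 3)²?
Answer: -1904675/599271 ≈ -3.1783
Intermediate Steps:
l(Q) = (-3 + Q)²
h(a) = (-3 + 2*a)² (h(a) = (-3 + (a + a))² = (-3 + 2*a)²)
(299386 + h(635))/(-221440 - 377831) = (299386 + (-3 + 2*635)²)/(-221440 - 377831) = (299386 + (-3 + 1270)²)/(-599271) = (299386 + 1267²)*(-1/599271) = (299386 + 1605289)*(-1/599271) = 1904675*(-1/599271) = -1904675/599271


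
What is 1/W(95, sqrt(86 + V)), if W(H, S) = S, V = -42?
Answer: sqrt(11)/22 ≈ 0.15076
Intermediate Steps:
1/W(95, sqrt(86 + V)) = 1/(sqrt(86 - 42)) = 1/(sqrt(44)) = 1/(2*sqrt(11)) = sqrt(11)/22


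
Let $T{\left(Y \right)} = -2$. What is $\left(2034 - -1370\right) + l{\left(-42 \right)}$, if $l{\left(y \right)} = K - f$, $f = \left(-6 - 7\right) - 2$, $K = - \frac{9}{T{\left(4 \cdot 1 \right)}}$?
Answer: $\frac{6847}{2} \approx 3423.5$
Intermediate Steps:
$K = \frac{9}{2}$ ($K = - \frac{9}{-2} = \left(-9\right) \left(- \frac{1}{2}\right) = \frac{9}{2} \approx 4.5$)
$f = -15$ ($f = -13 - 2 = -15$)
$l{\left(y \right)} = \frac{39}{2}$ ($l{\left(y \right)} = \frac{9}{2} - -15 = \frac{9}{2} + 15 = \frac{39}{2}$)
$\left(2034 - -1370\right) + l{\left(-42 \right)} = \left(2034 - -1370\right) + \frac{39}{2} = \left(2034 + 1370\right) + \frac{39}{2} = 3404 + \frac{39}{2} = \frac{6847}{2}$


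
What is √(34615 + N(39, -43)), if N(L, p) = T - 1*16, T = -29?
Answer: √34570 ≈ 185.93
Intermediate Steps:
N(L, p) = -45 (N(L, p) = -29 - 1*16 = -29 - 16 = -45)
√(34615 + N(39, -43)) = √(34615 - 45) = √34570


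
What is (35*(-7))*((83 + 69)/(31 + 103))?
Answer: -18620/67 ≈ -277.91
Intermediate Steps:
(35*(-7))*((83 + 69)/(31 + 103)) = -37240/134 = -245*76/67 = -18620/67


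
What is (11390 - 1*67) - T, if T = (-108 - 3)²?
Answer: -998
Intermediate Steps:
T = 12321 (T = (-111)² = 12321)
(11390 - 1*67) - T = (11390 - 1*67) - 1*12321 = (11390 - 67) - 12321 = 11323 - 12321 = -998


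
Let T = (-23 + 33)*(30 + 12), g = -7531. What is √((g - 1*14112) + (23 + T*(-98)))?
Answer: 2*I*√15695 ≈ 250.56*I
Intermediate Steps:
T = 420 (T = 10*42 = 420)
√((g - 1*14112) + (23 + T*(-98))) = √((-7531 - 1*14112) + (23 + 420*(-98))) = √((-7531 - 14112) + (23 - 41160)) = √(-21643 - 41137) = √(-62780) = 2*I*√15695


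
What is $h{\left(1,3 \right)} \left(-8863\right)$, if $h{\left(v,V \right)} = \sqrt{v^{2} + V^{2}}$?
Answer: $- 8863 \sqrt{10} \approx -28027.0$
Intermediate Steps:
$h{\left(v,V \right)} = \sqrt{V^{2} + v^{2}}$
$h{\left(1,3 \right)} \left(-8863\right) = \sqrt{3^{2} + 1^{2}} \left(-8863\right) = \sqrt{9 + 1} \left(-8863\right) = \sqrt{10} \left(-8863\right) = - 8863 \sqrt{10}$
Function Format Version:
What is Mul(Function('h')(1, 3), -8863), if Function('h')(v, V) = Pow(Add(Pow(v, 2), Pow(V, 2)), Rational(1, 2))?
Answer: Mul(-8863, Pow(10, Rational(1, 2))) ≈ -28027.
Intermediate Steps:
Function('h')(v, V) = Pow(Add(Pow(V, 2), Pow(v, 2)), Rational(1, 2))
Mul(Function('h')(1, 3), -8863) = Mul(Pow(Add(Pow(3, 2), Pow(1, 2)), Rational(1, 2)), -8863) = Mul(Pow(Add(9, 1), Rational(1, 2)), -8863) = Mul(Pow(10, Rational(1, 2)), -8863) = Mul(-8863, Pow(10, Rational(1, 2)))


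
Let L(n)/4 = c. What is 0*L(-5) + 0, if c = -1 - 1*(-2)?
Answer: 0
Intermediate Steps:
c = 1 (c = -1 + 2 = 1)
L(n) = 4 (L(n) = 4*1 = 4)
0*L(-5) + 0 = 0*4 + 0 = 0 + 0 = 0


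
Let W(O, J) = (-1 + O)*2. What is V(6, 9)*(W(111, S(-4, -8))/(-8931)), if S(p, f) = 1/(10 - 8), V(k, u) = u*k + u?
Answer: -4620/2977 ≈ -1.5519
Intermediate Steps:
V(k, u) = u + k*u (V(k, u) = k*u + u = u + k*u)
S(p, f) = ½ (S(p, f) = 1/2 = ½)
W(O, J) = -2 + 2*O
V(6, 9)*(W(111, S(-4, -8))/(-8931)) = (9*(1 + 6))*((-2 + 2*111)/(-8931)) = (9*7)*((-2 + 222)*(-1/8931)) = 63*(220*(-1/8931)) = 63*(-220/8931) = -4620/2977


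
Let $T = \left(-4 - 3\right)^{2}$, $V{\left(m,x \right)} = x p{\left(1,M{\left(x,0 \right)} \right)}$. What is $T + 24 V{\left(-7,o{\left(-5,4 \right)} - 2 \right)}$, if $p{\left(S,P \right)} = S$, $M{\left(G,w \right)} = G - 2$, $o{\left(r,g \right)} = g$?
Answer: $97$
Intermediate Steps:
$M{\left(G,w \right)} = -2 + G$
$V{\left(m,x \right)} = x$ ($V{\left(m,x \right)} = x 1 = x$)
$T = 49$ ($T = \left(-7\right)^{2} = 49$)
$T + 24 V{\left(-7,o{\left(-5,4 \right)} - 2 \right)} = 49 + 24 \left(4 - 2\right) = 49 + 24 \cdot 2 = 49 + 48 = 97$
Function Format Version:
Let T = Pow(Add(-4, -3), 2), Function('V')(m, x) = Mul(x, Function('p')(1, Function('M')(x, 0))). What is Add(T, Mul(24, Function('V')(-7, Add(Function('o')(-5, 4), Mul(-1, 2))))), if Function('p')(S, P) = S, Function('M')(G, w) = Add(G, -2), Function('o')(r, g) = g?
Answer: 97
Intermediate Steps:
Function('M')(G, w) = Add(-2, G)
Function('V')(m, x) = x (Function('V')(m, x) = Mul(x, 1) = x)
T = 49 (T = Pow(-7, 2) = 49)
Add(T, Mul(24, Function('V')(-7, Add(Function('o')(-5, 4), Mul(-1, 2))))) = Add(49, Mul(24, Add(4, Mul(-1, 2)))) = Add(49, Mul(24, Add(4, -2))) = Add(49, Mul(24, 2)) = Add(49, 48) = 97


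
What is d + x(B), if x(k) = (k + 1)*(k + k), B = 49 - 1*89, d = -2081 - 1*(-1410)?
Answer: 2449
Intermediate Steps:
d = -671 (d = -2081 + 1410 = -671)
B = -40 (B = 49 - 89 = -40)
x(k) = 2*k*(1 + k) (x(k) = (1 + k)*(2*k) = 2*k*(1 + k))
d + x(B) = -671 + 2*(-40)*(1 - 40) = -671 + 2*(-40)*(-39) = -671 + 3120 = 2449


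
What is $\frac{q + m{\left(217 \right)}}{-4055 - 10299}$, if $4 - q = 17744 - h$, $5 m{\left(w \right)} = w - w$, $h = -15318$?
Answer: $\frac{16529}{7177} \approx 2.3031$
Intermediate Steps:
$m{\left(w \right)} = 0$ ($m{\left(w \right)} = \frac{w - w}{5} = \frac{1}{5} \cdot 0 = 0$)
$q = -33058$ ($q = 4 - \left(17744 - -15318\right) = 4 - \left(17744 + 15318\right) = 4 - 33062 = -33058$)
$\frac{q + m{\left(217 \right)}}{-4055 - 10299} = \frac{-33058 + 0}{-4055 - 10299} = - \frac{33058}{-14354} = \left(-33058\right) \left(- \frac{1}{14354}\right) = \frac{16529}{7177}$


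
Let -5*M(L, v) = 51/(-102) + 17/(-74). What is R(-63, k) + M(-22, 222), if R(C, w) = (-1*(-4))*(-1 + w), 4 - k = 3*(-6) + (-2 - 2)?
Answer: 18527/185 ≈ 100.15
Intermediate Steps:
k = 26 (k = 4 - (3*(-6) + (-2 - 2)) = 4 - (-18 - 4) = 4 - 1*(-22) = 4 + 22 = 26)
M(L, v) = 27/185 (M(L, v) = -(51/(-102) + 17/(-74))/5 = -(51*(-1/102) + 17*(-1/74))/5 = -(-½ - 17/74)/5 = -⅕*(-27/37) = 27/185)
R(C, w) = -4 + 4*w (R(C, w) = 4*(-1 + w) = -4 + 4*w)
R(-63, k) + M(-22, 222) = (-4 + 4*26) + 27/185 = (-4 + 104) + 27/185 = 100 + 27/185 = 18527/185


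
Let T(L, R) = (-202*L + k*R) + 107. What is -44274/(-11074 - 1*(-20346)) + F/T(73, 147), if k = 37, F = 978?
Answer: -26024301/5331400 ≈ -4.8813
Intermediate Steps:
T(L, R) = 107 - 202*L + 37*R (T(L, R) = (-202*L + 37*R) + 107 = 107 - 202*L + 37*R)
-44274/(-11074 - 1*(-20346)) + F/T(73, 147) = -44274/(-11074 - 1*(-20346)) + 978/(107 - 202*73 + 37*147) = -44274/(-11074 + 20346) + 978/(107 - 14746 + 5439) = -44274/9272 + 978/(-9200) = -44274*1/9272 + 978*(-1/9200) = -22137/4636 - 489/4600 = -26024301/5331400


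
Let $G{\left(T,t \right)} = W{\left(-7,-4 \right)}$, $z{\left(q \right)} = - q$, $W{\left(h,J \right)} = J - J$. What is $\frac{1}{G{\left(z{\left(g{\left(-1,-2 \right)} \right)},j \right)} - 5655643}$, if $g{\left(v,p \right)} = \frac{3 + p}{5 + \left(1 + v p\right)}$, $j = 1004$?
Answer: $- \frac{1}{5655643} \approx -1.7681 \cdot 10^{-7}$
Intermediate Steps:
$W{\left(h,J \right)} = 0$
$g{\left(v,p \right)} = \frac{3 + p}{6 + p v}$ ($g{\left(v,p \right)} = \frac{3 + p}{5 + \left(1 + p v\right)} = \frac{3 + p}{6 + p v}$)
$G{\left(T,t \right)} = 0$
$\frac{1}{G{\left(z{\left(g{\left(-1,-2 \right)} \right)},j \right)} - 5655643} = \frac{1}{0 - 5655643} = \frac{1}{-5655643} = - \frac{1}{5655643}$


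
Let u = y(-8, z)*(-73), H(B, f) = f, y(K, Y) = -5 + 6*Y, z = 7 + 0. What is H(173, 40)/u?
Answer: -40/2701 ≈ -0.014809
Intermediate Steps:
z = 7
u = -2701 (u = (-5 + 6*7)*(-73) = (-5 + 42)*(-73) = 37*(-73) = -2701)
H(173, 40)/u = 40/(-2701) = 40*(-1/2701) = -40/2701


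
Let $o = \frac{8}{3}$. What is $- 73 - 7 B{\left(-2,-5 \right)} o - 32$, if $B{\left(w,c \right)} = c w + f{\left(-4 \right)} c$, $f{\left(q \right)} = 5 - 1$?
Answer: $- \frac{40976}{3} \approx -13659.0$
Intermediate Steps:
$f{\left(q \right)} = 4$
$B{\left(w,c \right)} = 4 c + c w$ ($B{\left(w,c \right)} = c w + 4 c = 4 c + c w$)
$o = \frac{8}{3}$ ($o = 8 \cdot \frac{1}{3} = \frac{8}{3} \approx 2.6667$)
$- 73 - 7 B{\left(-2,-5 \right)} o - 32 = - 73 - 7 \left(- 5 \left(4 - 2\right)\right) \frac{8}{3} - 32 = - 73 - 7 \left(\left(-5\right) 2\right) \frac{8}{3} - 32 = - 73 \left(-7\right) \left(-10\right) \frac{8}{3} - 32 = - 73 \cdot 70 \cdot \frac{8}{3} - 32 = \left(-73\right) \frac{560}{3} - 32 = - \frac{40880}{3} - 32 = - \frac{40976}{3}$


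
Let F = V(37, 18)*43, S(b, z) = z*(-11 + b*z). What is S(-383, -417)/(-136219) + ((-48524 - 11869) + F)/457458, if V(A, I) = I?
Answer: 10152082841213/20771490434 ≈ 488.75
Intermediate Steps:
F = 774 (F = 18*43 = 774)
S(-383, -417)/(-136219) + ((-48524 - 11869) + F)/457458 = -417*(-11 - 383*(-417))/(-136219) + ((-48524 - 11869) + 774)/457458 = -417*(-11 + 159711)*(-1/136219) + (-60393 + 774)*(1/457458) = -417*159700*(-1/136219) - 59619*1/457458 = -66594900*(-1/136219) - 19873/152486 = 66594900/136219 - 19873/152486 = 10152082841213/20771490434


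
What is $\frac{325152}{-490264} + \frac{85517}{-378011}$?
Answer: $- \frac{20604617395}{23165648113} \approx -0.88945$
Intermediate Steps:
$\frac{325152}{-490264} + \frac{85517}{-378011} = 325152 \left(- \frac{1}{490264}\right) + 85517 \left(- \frac{1}{378011}\right) = - \frac{40644}{61283} - \frac{85517}{378011} = - \frac{20604617395}{23165648113}$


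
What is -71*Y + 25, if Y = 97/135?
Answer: -3512/135 ≈ -26.015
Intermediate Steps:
Y = 97/135 (Y = 97*(1/135) = 97/135 ≈ 0.71852)
-71*Y + 25 = -71*97/135 + 25 = -6887/135 + 25 = -3512/135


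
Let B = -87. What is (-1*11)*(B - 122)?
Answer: 2299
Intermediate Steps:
(-1*11)*(B - 122) = (-1*11)*(-87 - 122) = -11*(-209) = 2299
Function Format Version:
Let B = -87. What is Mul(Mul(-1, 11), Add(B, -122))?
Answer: 2299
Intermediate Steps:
Mul(Mul(-1, 11), Add(B, -122)) = Mul(Mul(-1, 11), Add(-87, -122)) = Mul(-11, -209) = 2299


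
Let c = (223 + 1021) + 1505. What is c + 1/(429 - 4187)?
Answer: 10330741/3758 ≈ 2749.0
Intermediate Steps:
c = 2749 (c = 1244 + 1505 = 2749)
c + 1/(429 - 4187) = 2749 + 1/(429 - 4187) = 2749 + 1/(-3758) = 2749 - 1/3758 = 10330741/3758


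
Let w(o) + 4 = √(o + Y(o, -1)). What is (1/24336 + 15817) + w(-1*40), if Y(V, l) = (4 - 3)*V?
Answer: 384825169/24336 + 4*I*√5 ≈ 15813.0 + 8.9443*I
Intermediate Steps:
Y(V, l) = V (Y(V, l) = 1*V = V)
w(o) = -4 + √2*√o (w(o) = -4 + √(o + o) = -4 + √(2*o) = -4 + √2*√o)
(1/24336 + 15817) + w(-1*40) = (1/24336 + 15817) + (-4 + √2*√(-1*40)) = (1/24336 + 15817) + (-4 + √2*√(-40)) = 384922513/24336 + (-4 + √2*(2*I*√10)) = 384922513/24336 + (-4 + 4*I*√5) = 384825169/24336 + 4*I*√5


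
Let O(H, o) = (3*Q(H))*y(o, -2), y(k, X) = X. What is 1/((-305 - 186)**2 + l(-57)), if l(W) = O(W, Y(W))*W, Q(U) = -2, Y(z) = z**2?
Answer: 1/240397 ≈ 4.1598e-6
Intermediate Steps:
O(H, o) = 12 (O(H, o) = (3*(-2))*(-2) = -6*(-2) = 12)
l(W) = 12*W
1/((-305 - 186)**2 + l(-57)) = 1/((-305 - 186)**2 + 12*(-57)) = 1/((-491)**2 - 684) = 1/(241081 - 684) = 1/240397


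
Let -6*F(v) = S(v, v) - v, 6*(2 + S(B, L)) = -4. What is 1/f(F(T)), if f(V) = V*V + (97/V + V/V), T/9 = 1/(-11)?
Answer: 2391444/755570449 ≈ 0.0031651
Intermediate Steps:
S(B, L) = -8/3 (S(B, L) = -2 + (⅙)*(-4) = -2 - ⅔ = -8/3)
T = -9/11 (T = 9/(-11) = 9*(-1/11) = -9/11 ≈ -0.81818)
F(v) = 4/9 + v/6 (F(v) = -(-8/3 - v)/6 = 4/9 + v/6)
f(V) = 1 + V² + 97/V (f(V) = V² + (97/V + 1) = V² + (1 + 97/V) = 1 + V² + 97/V)
1/f(F(T)) = 1/((97 + (4/9 + (⅙)*(-9/11)) + (4/9 + (⅙)*(-9/11))³)/(4/9 + (⅙)*(-9/11))) = 1/((97 + (4/9 - 3/22) + (4/9 - 3/22)³)/(4/9 - 3/22)) = 1/((97 + 61/198 + (61/198)³)/(61/198)) = 1/(198*(97 + 61/198 + 226981/7762392)/61) = 1/((198/61)*(755570449/7762392)) = 1/(755570449/2391444) = 2391444/755570449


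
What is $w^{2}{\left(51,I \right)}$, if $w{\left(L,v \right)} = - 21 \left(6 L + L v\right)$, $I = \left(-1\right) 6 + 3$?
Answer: $10323369$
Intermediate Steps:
$I = -3$ ($I = -6 + 3 = -3$)
$w{\left(L,v \right)} = - 126 L - 21 L v$
$w^{2}{\left(51,I \right)} = \left(\left(-21\right) 51 \left(6 - 3\right)\right)^{2} = \left(\left(-21\right) 51 \cdot 3\right)^{2} = \left(-3213\right)^{2} = 10323369$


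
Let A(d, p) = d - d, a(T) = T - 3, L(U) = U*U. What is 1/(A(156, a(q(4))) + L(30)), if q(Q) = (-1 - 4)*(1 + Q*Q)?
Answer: 1/900 ≈ 0.0011111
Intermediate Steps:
q(Q) = -5 - 5*Q**2 (q(Q) = -5*(1 + Q**2) = -5 - 5*Q**2)
L(U) = U**2
a(T) = -3 + T
A(d, p) = 0
1/(A(156, a(q(4))) + L(30)) = 1/(0 + 30**2) = 1/(0 + 900) = 1/900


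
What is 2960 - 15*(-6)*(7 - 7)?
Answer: 2960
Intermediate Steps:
2960 - 15*(-6)*(7 - 7) = 2960 - (-90)*0 = 2960 - 1*0 = 2960 + 0 = 2960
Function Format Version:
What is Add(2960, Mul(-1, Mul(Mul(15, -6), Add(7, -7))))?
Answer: 2960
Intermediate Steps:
Add(2960, Mul(-1, Mul(Mul(15, -6), Add(7, -7)))) = Add(2960, Mul(-1, Mul(-90, 0))) = Add(2960, Mul(-1, 0)) = Add(2960, 0) = 2960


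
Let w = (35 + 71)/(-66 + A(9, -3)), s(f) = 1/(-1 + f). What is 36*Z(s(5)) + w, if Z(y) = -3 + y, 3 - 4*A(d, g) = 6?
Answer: -26857/267 ≈ -100.59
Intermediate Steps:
A(d, g) = -¾ (A(d, g) = ¾ - ¼*6 = ¾ - 3/2 = -¾)
w = -424/267 (w = (35 + 71)/(-66 - ¾) = 106/(-267/4) = 106*(-4/267) = -424/267 ≈ -1.5880)
36*Z(s(5)) + w = 36*(-3 + 1/(-1 + 5)) - 424/267 = 36*(-3 + 1/4) - 424/267 = 36*(-3 + ¼) - 424/267 = 36*(-11/4) - 424/267 = -99 - 424/267 = -26857/267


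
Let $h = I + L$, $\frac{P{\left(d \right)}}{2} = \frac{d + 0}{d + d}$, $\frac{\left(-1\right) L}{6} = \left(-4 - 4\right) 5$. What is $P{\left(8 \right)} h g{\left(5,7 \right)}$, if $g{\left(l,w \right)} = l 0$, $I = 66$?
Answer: $0$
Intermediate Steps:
$L = 240$ ($L = - 6 \left(-4 - 4\right) 5 = - 6 \left(\left(-8\right) 5\right) = \left(-6\right) \left(-40\right) = 240$)
$P{\left(d \right)} = 1$ ($P{\left(d \right)} = 2 \frac{d + 0}{d + d} = 2 \frac{d}{2 d} = 2 d \frac{1}{2 d} = 2 \cdot \frac{1}{2} = 1$)
$g{\left(l,w \right)} = 0$
$h = 306$ ($h = 66 + 240 = 306$)
$P{\left(8 \right)} h g{\left(5,7 \right)} = 1 \cdot 306 \cdot 0 = 306 \cdot 0 = 0$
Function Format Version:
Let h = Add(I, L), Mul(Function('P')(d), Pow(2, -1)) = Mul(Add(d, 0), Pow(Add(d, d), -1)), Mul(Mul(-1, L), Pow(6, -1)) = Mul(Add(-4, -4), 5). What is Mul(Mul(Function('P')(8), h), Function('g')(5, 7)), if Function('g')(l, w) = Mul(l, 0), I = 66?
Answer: 0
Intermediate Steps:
L = 240 (L = Mul(-6, Mul(Add(-4, -4), 5)) = Mul(-6, Mul(-8, 5)) = Mul(-6, -40) = 240)
Function('P')(d) = 1 (Function('P')(d) = Mul(2, Mul(Add(d, 0), Pow(Add(d, d), -1))) = Mul(2, Mul(d, Pow(Mul(2, d), -1))) = Mul(2, Mul(d, Mul(Rational(1, 2), Pow(d, -1)))) = Mul(2, Rational(1, 2)) = 1)
Function('g')(l, w) = 0
h = 306 (h = Add(66, 240) = 306)
Mul(Mul(Function('P')(8), h), Function('g')(5, 7)) = Mul(Mul(1, 306), 0) = Mul(306, 0) = 0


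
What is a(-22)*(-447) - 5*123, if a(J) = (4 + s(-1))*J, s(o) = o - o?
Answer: 38721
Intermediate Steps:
s(o) = 0
a(J) = 4*J (a(J) = (4 + 0)*J = 4*J)
a(-22)*(-447) - 5*123 = (4*(-22))*(-447) - 5*123 = -88*(-447) - 615 = 39336 - 615 = 38721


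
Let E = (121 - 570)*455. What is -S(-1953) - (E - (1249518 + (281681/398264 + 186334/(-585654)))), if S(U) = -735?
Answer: 169633000167527843/116622452328 ≈ 1.4545e+6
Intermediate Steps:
E = -204295 (E = -449*455 = -204295)
-S(-1953) - (E - (1249518 + (281681/398264 + 186334/(-585654)))) = -1*(-735) - (-204295 - (1249518 + (281681/398264 + 186334/(-585654)))) = 735 - (-204295 - (1249518 + (281681*(1/398264) + 186334*(-1/585654)))) = 735 - (-204295 - (1249518 + (281681/398264 - 93167/292827))) = 735 - (-204295 - (1249518 + 45378740099/116622452328)) = 735 - (-204295 - 1*145721898766718003/116622452328) = 735 - (-204295 - 145721898766718003/116622452328) = 735 - 1*(-169547282665066763/116622452328) = 735 + 169547282665066763/116622452328 = 169633000167527843/116622452328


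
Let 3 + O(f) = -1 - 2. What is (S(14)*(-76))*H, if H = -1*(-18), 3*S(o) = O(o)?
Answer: 2736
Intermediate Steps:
O(f) = -6 (O(f) = -3 + (-1 - 2) = -3 - 3 = -6)
S(o) = -2 (S(o) = (1/3)*(-6) = -2)
H = 18
(S(14)*(-76))*H = -2*(-76)*18 = 152*18 = 2736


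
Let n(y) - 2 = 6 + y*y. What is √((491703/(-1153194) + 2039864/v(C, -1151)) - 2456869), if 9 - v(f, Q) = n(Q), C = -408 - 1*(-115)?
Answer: I*√691357629216710026615618/530469240 ≈ 1567.4*I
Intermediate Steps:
C = -293 (C = -408 + 115 = -293)
n(y) = 8 + y² (n(y) = 2 + (6 + y*y) = 2 + (6 + y²) = 8 + y²)
v(f, Q) = 1 - Q² (v(f, Q) = 9 - (8 + Q²) = 9 + (-8 - Q²) = 1 - Q²)
√((491703/(-1153194) + 2039864/v(C, -1151)) - 2456869) = √((491703/(-1153194) + 2039864/(1 - 1*(-1151)²)) - 2456869) = √((491703*(-1/1153194) + 2039864/(1 - 1*1324801)) - 2456869) = √((-163901/384398 + 2039864/(1 - 1324801)) - 2456869) = √((-163901/384398 + 2039864/(-1324800)) - 2456869) = √((-163901/384398 + 2039864*(-1/1324800)) - 2456869) = √((-163901/384398 - 254983/165600) - 2456869) = √(-62578480417/31828154400 - 2456869) = √(-78197668451054017/31828154400) = I*√691357629216710026615618/530469240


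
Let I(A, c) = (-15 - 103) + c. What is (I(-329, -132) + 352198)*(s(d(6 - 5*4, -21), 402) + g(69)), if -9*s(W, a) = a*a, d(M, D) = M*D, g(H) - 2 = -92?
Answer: -6351253608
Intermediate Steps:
I(A, c) = -118 + c
g(H) = -90 (g(H) = 2 - 92 = -90)
d(M, D) = D*M
s(W, a) = -a**2/9 (s(W, a) = -a*a/9 = -a**2/9)
(I(-329, -132) + 352198)*(s(d(6 - 5*4, -21), 402) + g(69)) = ((-118 - 132) + 352198)*(-1/9*402**2 - 90) = (-250 + 352198)*(-1/9*161604 - 90) = 351948*(-17956 - 90) = 351948*(-18046) = -6351253608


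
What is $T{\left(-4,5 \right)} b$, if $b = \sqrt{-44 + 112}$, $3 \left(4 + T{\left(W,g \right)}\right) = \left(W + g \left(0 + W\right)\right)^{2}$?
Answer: $376 \sqrt{17} \approx 1550.3$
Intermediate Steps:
$T{\left(W,g \right)} = -4 + \frac{\left(W + W g\right)^{2}}{3}$ ($T{\left(W,g \right)} = -4 + \frac{\left(W + g \left(0 + W\right)\right)^{2}}{3} = -4 + \frac{\left(W + g W\right)^{2}}{3} = -4 + \frac{\left(W + W g\right)^{2}}{3}$)
$b = 2 \sqrt{17}$ ($b = \sqrt{68} = 2 \sqrt{17} \approx 8.2462$)
$T{\left(-4,5 \right)} b = \left(-4 + \frac{\left(-4\right)^{2} \left(1 + 5\right)^{2}}{3}\right) 2 \sqrt{17} = \left(-4 + \frac{1}{3} \cdot 16 \cdot 6^{2}\right) 2 \sqrt{17} = \left(-4 + \frac{1}{3} \cdot 16 \cdot 36\right) 2 \sqrt{17} = \left(-4 + 192\right) 2 \sqrt{17} = 188 \cdot 2 \sqrt{17} = 376 \sqrt{17}$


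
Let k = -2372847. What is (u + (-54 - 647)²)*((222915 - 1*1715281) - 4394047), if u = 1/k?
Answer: -6863671687577866798/2372847 ≈ -2.8926e+12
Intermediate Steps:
u = -1/2372847 (u = 1/(-2372847) = -1/2372847 ≈ -4.2143e-7)
(u + (-54 - 647)²)*((222915 - 1*1715281) - 4394047) = (-1/2372847 + (-54 - 647)²)*((222915 - 1*1715281) - 4394047) = (-1/2372847 + (-701)²)*((222915 - 1715281) - 4394047) = (-1/2372847 + 491401)*(-1492366 - 4394047) = (1166019388646/2372847)*(-5886413) = -6863671687577866798/2372847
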